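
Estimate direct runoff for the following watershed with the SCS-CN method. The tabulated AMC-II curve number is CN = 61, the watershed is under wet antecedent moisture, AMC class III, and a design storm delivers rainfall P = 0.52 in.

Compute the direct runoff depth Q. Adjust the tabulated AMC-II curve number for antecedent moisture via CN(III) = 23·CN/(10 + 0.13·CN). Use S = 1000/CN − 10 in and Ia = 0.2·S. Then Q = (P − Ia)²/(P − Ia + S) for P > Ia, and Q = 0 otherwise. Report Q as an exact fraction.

Q = 0 in ≈ 0.000 in

Wet (AMC III): CN(III) = 23·61/(10 + 0.13·61) = 1403/(1793/100) = 140300/1793 ≈ 78.249
Max retention: S = 1000/(140300/1793) − 10 = 3900/1403 in (≈ 2.780 in)
Ia = 0.2·(3900/1403) = 780/1403 in ≈ 0.556 in
P = 0.520 ≤ Ia = 0.556 in: entire storm abstracted, Q = 0.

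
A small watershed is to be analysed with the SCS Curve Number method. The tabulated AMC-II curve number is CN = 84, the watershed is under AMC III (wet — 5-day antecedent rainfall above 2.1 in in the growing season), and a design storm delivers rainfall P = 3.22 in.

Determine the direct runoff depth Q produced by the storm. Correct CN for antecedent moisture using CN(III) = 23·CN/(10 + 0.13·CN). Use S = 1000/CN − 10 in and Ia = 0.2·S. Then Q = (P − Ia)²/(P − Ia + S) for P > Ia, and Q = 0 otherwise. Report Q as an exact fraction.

Q = 5440980169/2264376450 in ≈ 2.403 in

Wet (AMC III): CN(III) = 23·84/(10 + 0.13·84) = 1932/(523/25) = 48300/523 ≈ 92.352
Max retention: S = 1000/(48300/523) − 10 = 400/483 in (≈ 0.828 in)
Ia = 0.2S: 0.2·0.828 = 0.166 in (exactly 80/483)
P − Ia = 3.220 − 0.166 = 73763/24150 ≈ 3.054 in (> 0, runoff occurs)
Runoff Q = (P−Ia)²/(P−Ia+S) = (3.054)²/(3.054+0.828) = 5440980169/2264376450 ≈ 2.403 in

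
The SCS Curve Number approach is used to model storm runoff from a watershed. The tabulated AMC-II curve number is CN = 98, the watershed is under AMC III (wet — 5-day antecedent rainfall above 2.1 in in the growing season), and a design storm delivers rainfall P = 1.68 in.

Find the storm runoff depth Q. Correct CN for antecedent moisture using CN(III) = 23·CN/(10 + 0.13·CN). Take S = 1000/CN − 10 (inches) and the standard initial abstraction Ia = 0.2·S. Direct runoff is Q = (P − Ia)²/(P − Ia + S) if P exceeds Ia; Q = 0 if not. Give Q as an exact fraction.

Wet (AMC III): CN(III) = 23·98/(10 + 0.13·98) = 2254/(1137/50) = 112700/1137 ≈ 99.120
Max retention: S = 1000/(112700/1137) − 10 = 100/1127 in (≈ 0.089 in)
Ia = 0.2S: 0.2·0.089 = 0.018 in (exactly 20/1127)
Since P=1.680 > Ia=0.018: effective rainfall P−Ia = 46834/28175 in
Runoff Q = (P−Ia)²/(P−Ia+S) = (1.662)²/(1.662+0.089) = 1096711778/694992725 ≈ 1.578 in

Q = 1096711778/694992725 in ≈ 1.578 in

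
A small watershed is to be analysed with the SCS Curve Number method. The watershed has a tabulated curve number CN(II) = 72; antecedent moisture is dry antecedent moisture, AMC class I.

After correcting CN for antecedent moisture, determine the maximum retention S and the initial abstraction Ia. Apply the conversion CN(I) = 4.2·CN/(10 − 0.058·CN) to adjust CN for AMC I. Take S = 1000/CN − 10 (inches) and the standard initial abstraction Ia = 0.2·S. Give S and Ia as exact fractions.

CN(I) from CN(II)=72: (4.2·72)/(10 − 0.058·72) = 675/13 ≈ 51.923
Retention S: 1000/CN − 10 with CN=51.923 → S = 250/27 ≈ 9.259 in
Ia = 0.2S: 0.2·9.259 = 1.852 in (exactly 50/27)

S = 250/27 in ≈ 9.259 in; Ia = 50/27 in ≈ 1.852 in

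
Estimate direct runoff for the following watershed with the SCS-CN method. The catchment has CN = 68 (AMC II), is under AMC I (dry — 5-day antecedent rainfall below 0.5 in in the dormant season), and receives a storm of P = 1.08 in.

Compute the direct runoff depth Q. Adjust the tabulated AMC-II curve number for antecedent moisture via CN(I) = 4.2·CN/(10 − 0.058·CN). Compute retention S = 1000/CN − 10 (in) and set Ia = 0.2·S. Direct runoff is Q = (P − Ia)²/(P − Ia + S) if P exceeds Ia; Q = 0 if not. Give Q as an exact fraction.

Q = 0 in ≈ 0.000 in

Dry (AMC I): CN(I) = 4.2·68/(10 − 0.058·68) = (1428/5)/(757/125) = 35700/757 ≈ 47.160
Retention S: 1000/CN − 10 with CN=47.160 → S = 4000/357 ≈ 11.204 in
Initial abstraction Ia = S/5 = (4000/357)/5 = 800/357 ≈ 2.241 in
P = 1.080 ≤ Ia = 2.241 in: entire storm abstracted, Q = 0.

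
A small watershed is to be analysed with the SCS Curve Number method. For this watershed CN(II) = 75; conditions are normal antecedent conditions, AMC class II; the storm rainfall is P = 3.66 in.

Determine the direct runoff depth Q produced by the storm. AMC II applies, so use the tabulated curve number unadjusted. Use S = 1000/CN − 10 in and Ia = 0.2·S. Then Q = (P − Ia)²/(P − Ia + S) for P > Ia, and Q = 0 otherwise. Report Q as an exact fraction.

Average conditions: CN = 75 (no AMC adjustment).
S = 1000/75 − 10 = 10/3 in ≈ 3.333 in
Initial abstraction Ia = S/5 = (10/3)/5 = 2/3 ≈ 0.667 in
P − Ia = 3.660 − 0.667 = 449/150 ≈ 2.993 in (> 0, runoff occurs)
Runoff Q = (P−Ia)²/(P−Ia+S) = (2.993)²/(2.993+3.333) = 201601/142350 ≈ 1.416 in

Q = 201601/142350 in ≈ 1.416 in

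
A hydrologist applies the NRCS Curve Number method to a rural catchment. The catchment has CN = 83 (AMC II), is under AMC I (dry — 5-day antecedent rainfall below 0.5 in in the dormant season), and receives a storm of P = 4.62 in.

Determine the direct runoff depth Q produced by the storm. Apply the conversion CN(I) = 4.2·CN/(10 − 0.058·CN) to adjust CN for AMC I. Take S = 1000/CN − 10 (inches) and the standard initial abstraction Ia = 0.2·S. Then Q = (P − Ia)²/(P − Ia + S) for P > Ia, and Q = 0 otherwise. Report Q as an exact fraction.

Q = 100890722689/64720465950 in ≈ 1.559 in

Dry (AMC I): CN(I) = 4.2·83/(10 − 0.058·83) = (1743/5)/(2593/500) = 174300/2593 ≈ 67.219
Max retention: S = 1000/(174300/2593) − 10 = 8500/1743 in (≈ 4.877 in)
Ia = 0.2·(8500/1743) = 1700/1743 in ≈ 0.975 in
Since P=4.620 > Ia=0.975: effective rainfall P−Ia = 317633/87150 in
Q: (317633/87150)² ÷ (742633/87150) = 100890722689/64720465950 in (≈ 1.559 in)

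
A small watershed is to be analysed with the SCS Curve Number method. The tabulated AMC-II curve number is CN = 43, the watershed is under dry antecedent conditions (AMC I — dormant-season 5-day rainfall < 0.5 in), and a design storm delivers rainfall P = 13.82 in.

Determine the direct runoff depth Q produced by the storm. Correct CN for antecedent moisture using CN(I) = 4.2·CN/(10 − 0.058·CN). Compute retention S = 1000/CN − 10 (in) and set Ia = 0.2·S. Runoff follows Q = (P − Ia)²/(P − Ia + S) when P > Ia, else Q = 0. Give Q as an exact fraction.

Dry (AMC I): CN(I) = 4.2·43/(10 − 0.058·43) = (903/5)/(3753/500) = 30100/1251 ≈ 24.061
S = 1000/(30100/1251) − 10 = 9500/301 in ≈ 31.561 in
Ia = 0.2S: 0.2·31.561 = 6.312 in (exactly 1900/301)
P − Ia = 13.820 − 6.312 = 112991/15050 ≈ 7.508 in (> 0, runoff occurs)
Q = (112991/15050)²/((112991/15050) + 9500/301) = (12766966081/226502500)/(587991/15050) = 12766966081/8849264550 in ≈ 1.443 in

Q = 12766966081/8849264550 in ≈ 1.443 in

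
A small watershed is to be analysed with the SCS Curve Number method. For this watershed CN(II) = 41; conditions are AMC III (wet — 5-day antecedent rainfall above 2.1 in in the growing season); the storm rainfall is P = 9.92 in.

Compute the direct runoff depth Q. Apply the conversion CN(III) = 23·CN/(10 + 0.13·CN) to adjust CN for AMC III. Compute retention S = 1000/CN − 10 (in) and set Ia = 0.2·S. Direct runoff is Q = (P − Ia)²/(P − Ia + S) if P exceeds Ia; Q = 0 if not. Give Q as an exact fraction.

CN(III) from CN(II)=41: (23·41)/(10 + 0.13·41) = 94300/1533 ≈ 61.513
Retention S: 1000/CN − 10 with CN=61.513 → S = 5900/943 ≈ 6.257 in
Ia = 0.2S: 0.2·6.257 = 1.251 in (exactly 1180/943)
Excess rainfall: 9.920 − 1.251 = 8.669 in; P > Ia so Q > 0
Q = (204364/23575)²/((204364/23575) + 5900/943) = (41764644496/555780625)/(351864/23575) = 5220580562/1036899225 in ≈ 5.035 in

Q = 5220580562/1036899225 in ≈ 5.035 in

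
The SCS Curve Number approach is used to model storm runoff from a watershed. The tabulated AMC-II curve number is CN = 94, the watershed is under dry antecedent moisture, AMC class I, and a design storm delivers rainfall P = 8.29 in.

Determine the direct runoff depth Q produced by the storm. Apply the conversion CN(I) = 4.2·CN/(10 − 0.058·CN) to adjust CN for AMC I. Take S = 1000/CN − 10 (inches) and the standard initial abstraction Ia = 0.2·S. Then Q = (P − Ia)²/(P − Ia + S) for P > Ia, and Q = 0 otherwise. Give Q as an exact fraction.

Q = 69032833081/10289178900 in ≈ 6.709 in

Dry (AMC I): CN(I) = 4.2·94/(10 − 0.058·94) = (1974/5)/(1137/250) = 32900/379 ≈ 86.807
Retention S: 1000/CN − 10 with CN=86.807 → S = 500/329 ≈ 1.520 in
Initial abstraction Ia = S/5 = (500/329)/5 = 100/329 ≈ 0.304 in
Excess rainfall: 8.290 − 0.304 = 7.986 in; P > Ia so Q > 0
Runoff Q = (P−Ia)²/(P−Ia+S) = (7.986)²/(7.986+1.520) = 69032833081/10289178900 ≈ 6.709 in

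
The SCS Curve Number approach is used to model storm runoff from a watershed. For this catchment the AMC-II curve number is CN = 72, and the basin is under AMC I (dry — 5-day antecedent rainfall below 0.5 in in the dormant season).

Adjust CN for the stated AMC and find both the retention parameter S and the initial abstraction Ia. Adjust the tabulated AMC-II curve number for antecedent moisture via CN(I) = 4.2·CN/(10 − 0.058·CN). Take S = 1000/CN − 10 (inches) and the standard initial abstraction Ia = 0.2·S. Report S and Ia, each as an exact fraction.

S = 250/27 in ≈ 9.259 in; Ia = 50/27 in ≈ 1.852 in

Dry (AMC I): CN(I) = 4.2·72/(10 − 0.058·72) = (1512/5)/(728/125) = 675/13 ≈ 51.923
Retention S: 1000/CN − 10 with CN=51.923 → S = 250/27 ≈ 9.259 in
Ia = 0.2·(250/27) = 50/27 in ≈ 1.852 in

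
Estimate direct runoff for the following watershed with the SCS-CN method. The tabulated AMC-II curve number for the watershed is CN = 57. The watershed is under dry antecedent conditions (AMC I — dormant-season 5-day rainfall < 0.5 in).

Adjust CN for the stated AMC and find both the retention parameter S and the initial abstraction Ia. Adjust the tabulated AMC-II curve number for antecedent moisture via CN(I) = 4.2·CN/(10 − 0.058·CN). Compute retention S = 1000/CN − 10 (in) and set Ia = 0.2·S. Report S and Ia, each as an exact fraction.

S = 21500/1197 in ≈ 17.962 in; Ia = 4300/1197 in ≈ 3.592 in

CN(I) from CN(II)=57: (4.2·57)/(10 − 0.058·57) = 119700/3347 ≈ 35.763
Retention S: 1000/CN − 10 with CN=35.763 → S = 21500/1197 ≈ 17.962 in
Ia = 0.2·(21500/1197) = 4300/1197 in ≈ 3.592 in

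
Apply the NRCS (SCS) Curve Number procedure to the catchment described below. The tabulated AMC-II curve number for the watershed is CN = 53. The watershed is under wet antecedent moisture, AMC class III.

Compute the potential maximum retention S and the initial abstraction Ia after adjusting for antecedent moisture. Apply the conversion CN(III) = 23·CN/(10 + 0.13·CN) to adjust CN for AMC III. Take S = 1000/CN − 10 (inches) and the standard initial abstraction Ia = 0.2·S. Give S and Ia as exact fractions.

Wet (AMC III): CN(III) = 23·53/(10 + 0.13·53) = 1219/(1689/100) = 121900/1689 ≈ 72.173
Retention S: 1000/CN − 10 with CN=72.173 → S = 4700/1219 ≈ 3.856 in
Ia = 0.2·(4700/1219) = 940/1219 in ≈ 0.771 in

S = 4700/1219 in ≈ 3.856 in; Ia = 940/1219 in ≈ 0.771 in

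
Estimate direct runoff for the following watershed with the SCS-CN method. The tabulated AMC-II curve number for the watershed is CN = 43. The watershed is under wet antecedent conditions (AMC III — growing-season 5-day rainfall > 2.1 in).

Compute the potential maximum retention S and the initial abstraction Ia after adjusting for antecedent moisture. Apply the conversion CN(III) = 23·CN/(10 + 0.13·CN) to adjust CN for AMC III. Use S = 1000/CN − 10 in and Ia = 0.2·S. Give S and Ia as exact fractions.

Adjust CN=43 to AMC III: 23·43/(10 + 0.13·43) → 989 ÷ (1559/100) = 98900/1559 ≈ 63.438
Max retention: S = 1000/(98900/1559) − 10 = 5700/989 in (≈ 5.763 in)
Ia = 0.2S: 0.2·5.763 = 1.153 in (exactly 1140/989)

S = 5700/989 in ≈ 5.763 in; Ia = 1140/989 in ≈ 1.153 in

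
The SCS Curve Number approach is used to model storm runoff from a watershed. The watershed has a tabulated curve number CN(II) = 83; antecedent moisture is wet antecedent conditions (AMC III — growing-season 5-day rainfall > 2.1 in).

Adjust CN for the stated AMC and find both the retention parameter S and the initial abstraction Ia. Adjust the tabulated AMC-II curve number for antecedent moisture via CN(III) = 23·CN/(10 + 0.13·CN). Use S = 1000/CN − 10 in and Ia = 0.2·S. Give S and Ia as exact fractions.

S = 1700/1909 in ≈ 0.891 in; Ia = 340/1909 in ≈ 0.178 in

Adjust CN=83 to AMC III: 23·83/(10 + 0.13·83) → 1909 ÷ (2079/100) = 190900/2079 ≈ 91.823
Max retention: S = 1000/(190900/2079) − 10 = 1700/1909 in (≈ 0.891 in)
Initial abstraction Ia = S/5 = (1700/1909)/5 = 340/1909 ≈ 0.178 in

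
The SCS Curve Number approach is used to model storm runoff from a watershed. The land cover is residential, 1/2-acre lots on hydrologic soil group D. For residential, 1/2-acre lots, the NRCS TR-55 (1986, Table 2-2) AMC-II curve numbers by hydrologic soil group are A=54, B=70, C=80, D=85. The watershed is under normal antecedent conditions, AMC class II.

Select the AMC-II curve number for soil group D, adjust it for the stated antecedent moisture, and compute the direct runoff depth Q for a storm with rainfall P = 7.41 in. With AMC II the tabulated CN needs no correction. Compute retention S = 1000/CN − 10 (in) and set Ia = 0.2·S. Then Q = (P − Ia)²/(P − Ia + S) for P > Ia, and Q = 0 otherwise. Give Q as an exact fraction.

Q = 47976003/8498300 in ≈ 5.645 in

NRCS table: residential, 1/2-acre lots, soil group D → CN(II) = 85
AMC II — tabulated CN = 85 applies directly.
Max retention: S = 1000/85 − 10 = 30/17 in (≈ 1.765 in)
Initial abstraction Ia = S/5 = (30/17)/5 = 6/17 ≈ 0.353 in
Since P=7.410 > Ia=0.353: effective rainfall P−Ia = 11997/1700 in
Q = (11997/1700)²/((11997/1700) + 30/17) = (143928009/2890000)/(14997/1700) = 47976003/8498300 in ≈ 5.645 in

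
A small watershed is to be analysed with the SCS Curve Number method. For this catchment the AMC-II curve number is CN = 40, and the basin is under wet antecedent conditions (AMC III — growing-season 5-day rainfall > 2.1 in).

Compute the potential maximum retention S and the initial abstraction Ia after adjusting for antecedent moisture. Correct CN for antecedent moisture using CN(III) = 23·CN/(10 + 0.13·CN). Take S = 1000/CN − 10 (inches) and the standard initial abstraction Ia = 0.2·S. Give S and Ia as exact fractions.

S = 150/23 in ≈ 6.522 in; Ia = 30/23 in ≈ 1.304 in

Adjust CN=40 to AMC III: 23·40/(10 + 0.13·40) → 920 ÷ (76/5) = 1150/19 ≈ 60.526
Retention S: 1000/CN − 10 with CN=60.526 → S = 150/23 ≈ 6.522 in
Ia = 0.2·(150/23) = 30/23 in ≈ 1.304 in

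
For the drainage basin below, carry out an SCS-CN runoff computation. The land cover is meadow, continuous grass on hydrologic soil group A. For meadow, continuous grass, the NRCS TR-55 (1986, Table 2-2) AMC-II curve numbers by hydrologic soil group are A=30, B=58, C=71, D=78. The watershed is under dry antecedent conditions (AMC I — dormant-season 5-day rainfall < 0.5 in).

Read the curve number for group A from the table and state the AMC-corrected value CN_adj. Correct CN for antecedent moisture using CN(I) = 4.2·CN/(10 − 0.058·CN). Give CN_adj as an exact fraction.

NRCS table: meadow, continuous grass, soil group A → CN(II) = 30
CN(I) from CN(II)=30: (4.2·30)/(10 − 0.058·30) = 900/59 ≈ 15.254

CN_adj = 900/59 ≈ 15.254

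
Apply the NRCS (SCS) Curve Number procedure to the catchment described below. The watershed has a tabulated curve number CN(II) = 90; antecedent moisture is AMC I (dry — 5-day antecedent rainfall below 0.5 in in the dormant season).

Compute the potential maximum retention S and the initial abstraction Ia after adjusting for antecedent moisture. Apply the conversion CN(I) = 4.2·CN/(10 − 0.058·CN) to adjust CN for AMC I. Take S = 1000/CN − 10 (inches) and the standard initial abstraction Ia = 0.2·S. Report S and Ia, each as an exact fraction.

Dry (AMC I): CN(I) = 4.2·90/(10 − 0.058·90) = 378/(239/50) = 18900/239 ≈ 79.079
S = 1000/(18900/239) − 10 = 500/189 in ≈ 2.646 in
Ia = 0.2·(500/189) = 100/189 in ≈ 0.529 in

S = 500/189 in ≈ 2.646 in; Ia = 100/189 in ≈ 0.529 in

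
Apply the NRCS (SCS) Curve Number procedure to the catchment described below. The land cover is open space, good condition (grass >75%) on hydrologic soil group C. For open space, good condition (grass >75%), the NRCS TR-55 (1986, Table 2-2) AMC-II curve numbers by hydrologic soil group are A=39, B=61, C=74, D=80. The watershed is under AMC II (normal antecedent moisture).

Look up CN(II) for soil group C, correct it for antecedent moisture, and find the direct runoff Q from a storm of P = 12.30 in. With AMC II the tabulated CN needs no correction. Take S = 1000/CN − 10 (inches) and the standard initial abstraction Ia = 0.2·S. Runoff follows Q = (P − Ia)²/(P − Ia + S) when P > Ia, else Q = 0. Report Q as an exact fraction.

NRCS table: open space, good condition (grass >75%), soil group C → CN(II) = 74
Average conditions: CN = 74 (no AMC adjustment).
Retention S: 1000/CN − 10 with CN=74.000 → S = 130/37 ≈ 3.514 in
Ia = 0.2·(130/37) = 26/37 in ≈ 0.703 in
Excess rainfall: 12.300 − 0.703 = 11.597 in; P > Ia so Q > 0
Q = (4291/370)²/((4291/370) + 130/37) = (18412681/136900)/(5591/370) = 18412681/2068670 in ≈ 8.901 in

Q = 18412681/2068670 in ≈ 8.901 in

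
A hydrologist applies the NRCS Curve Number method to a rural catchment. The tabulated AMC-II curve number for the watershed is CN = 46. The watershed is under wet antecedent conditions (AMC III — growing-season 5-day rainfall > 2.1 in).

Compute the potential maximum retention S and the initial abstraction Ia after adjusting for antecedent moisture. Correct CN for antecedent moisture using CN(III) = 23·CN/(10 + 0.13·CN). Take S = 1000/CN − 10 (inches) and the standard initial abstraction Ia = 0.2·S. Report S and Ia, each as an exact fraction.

S = 2700/529 in ≈ 5.104 in; Ia = 540/529 in ≈ 1.021 in

Adjust CN=46 to AMC III: 23·46/(10 + 0.13·46) → 1058 ÷ (799/50) = 52900/799 ≈ 66.208
Max retention: S = 1000/(52900/799) − 10 = 2700/529 in (≈ 5.104 in)
Initial abstraction Ia = S/5 = (2700/529)/5 = 540/529 ≈ 1.021 in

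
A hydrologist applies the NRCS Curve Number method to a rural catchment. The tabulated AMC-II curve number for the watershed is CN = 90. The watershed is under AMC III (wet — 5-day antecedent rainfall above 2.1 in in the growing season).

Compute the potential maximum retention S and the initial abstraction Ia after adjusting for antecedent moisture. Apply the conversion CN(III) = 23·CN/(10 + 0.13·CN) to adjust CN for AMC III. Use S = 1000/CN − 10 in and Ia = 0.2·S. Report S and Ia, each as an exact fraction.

S = 100/207 in ≈ 0.483 in; Ia = 20/207 in ≈ 0.097 in

CN(III) from CN(II)=90: (23·90)/(10 + 0.13·90) = 20700/217 ≈ 95.392
Retention S: 1000/CN − 10 with CN=95.392 → S = 100/207 ≈ 0.483 in
Ia = 0.2·(100/207) = 20/207 in ≈ 0.097 in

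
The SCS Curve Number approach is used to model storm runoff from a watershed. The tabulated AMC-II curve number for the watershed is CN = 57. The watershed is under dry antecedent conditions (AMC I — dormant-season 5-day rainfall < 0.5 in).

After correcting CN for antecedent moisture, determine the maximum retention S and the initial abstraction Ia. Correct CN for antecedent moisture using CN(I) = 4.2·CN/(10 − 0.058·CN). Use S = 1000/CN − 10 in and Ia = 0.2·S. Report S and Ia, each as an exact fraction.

CN(I) from CN(II)=57: (4.2·57)/(10 − 0.058·57) = 119700/3347 ≈ 35.763
Max retention: S = 1000/(119700/3347) − 10 = 21500/1197 in (≈ 17.962 in)
Ia = 0.2S: 0.2·17.962 = 3.592 in (exactly 4300/1197)

S = 21500/1197 in ≈ 17.962 in; Ia = 4300/1197 in ≈ 3.592 in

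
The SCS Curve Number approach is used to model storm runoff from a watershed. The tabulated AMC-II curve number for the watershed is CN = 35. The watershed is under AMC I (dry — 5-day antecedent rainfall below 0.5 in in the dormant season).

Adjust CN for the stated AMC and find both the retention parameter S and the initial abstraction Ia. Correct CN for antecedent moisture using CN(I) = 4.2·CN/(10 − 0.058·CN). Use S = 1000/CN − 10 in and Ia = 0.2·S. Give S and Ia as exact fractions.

S = 6500/147 in ≈ 44.218 in; Ia = 1300/147 in ≈ 8.844 in

Dry (AMC I): CN(I) = 4.2·35/(10 − 0.058·35) = 147/(797/100) = 14700/797 ≈ 18.444
S = 1000/(14700/797) − 10 = 6500/147 in ≈ 44.218 in
Ia = 0.2·(6500/147) = 1300/147 in ≈ 8.844 in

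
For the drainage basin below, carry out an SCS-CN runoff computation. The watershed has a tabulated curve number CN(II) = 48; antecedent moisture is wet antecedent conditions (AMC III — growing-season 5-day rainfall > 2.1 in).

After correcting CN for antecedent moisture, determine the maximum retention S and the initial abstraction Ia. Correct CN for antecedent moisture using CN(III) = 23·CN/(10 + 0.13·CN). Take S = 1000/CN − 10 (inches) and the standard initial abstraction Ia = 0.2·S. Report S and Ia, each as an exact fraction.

Adjust CN=48 to AMC III: 23·48/(10 + 0.13·48) → 1104 ÷ (406/25) = 13800/203 ≈ 67.980
Retention S: 1000/CN − 10 with CN=67.980 → S = 325/69 ≈ 4.710 in
Initial abstraction Ia = S/5 = (325/69)/5 = 65/69 ≈ 0.942 in

S = 325/69 in ≈ 4.710 in; Ia = 65/69 in ≈ 0.942 in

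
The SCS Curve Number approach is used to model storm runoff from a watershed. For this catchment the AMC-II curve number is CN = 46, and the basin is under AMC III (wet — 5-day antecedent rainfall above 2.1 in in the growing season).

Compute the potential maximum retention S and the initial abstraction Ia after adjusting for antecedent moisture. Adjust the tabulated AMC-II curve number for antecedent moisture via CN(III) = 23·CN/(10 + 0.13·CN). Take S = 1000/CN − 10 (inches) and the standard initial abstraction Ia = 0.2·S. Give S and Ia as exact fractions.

CN(III) from CN(II)=46: (23·46)/(10 + 0.13·46) = 52900/799 ≈ 66.208
Retention S: 1000/CN − 10 with CN=66.208 → S = 2700/529 ≈ 5.104 in
Initial abstraction Ia = S/5 = (2700/529)/5 = 540/529 ≈ 1.021 in

S = 2700/529 in ≈ 5.104 in; Ia = 540/529 in ≈ 1.021 in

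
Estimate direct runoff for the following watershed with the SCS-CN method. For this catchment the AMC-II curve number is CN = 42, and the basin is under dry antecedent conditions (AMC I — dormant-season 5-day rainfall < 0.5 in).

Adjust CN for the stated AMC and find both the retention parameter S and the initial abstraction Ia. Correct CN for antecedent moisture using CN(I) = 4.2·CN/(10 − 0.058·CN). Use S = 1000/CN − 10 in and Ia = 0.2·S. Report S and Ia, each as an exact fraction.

CN(I) from CN(II)=42: (4.2·42)/(10 − 0.058·42) = 44100/1891 ≈ 23.321
Retention S: 1000/CN − 10 with CN=23.321 → S = 14500/441 ≈ 32.880 in
Ia = 0.2S: 0.2·32.880 = 6.576 in (exactly 2900/441)

S = 14500/441 in ≈ 32.880 in; Ia = 2900/441 in ≈ 6.576 in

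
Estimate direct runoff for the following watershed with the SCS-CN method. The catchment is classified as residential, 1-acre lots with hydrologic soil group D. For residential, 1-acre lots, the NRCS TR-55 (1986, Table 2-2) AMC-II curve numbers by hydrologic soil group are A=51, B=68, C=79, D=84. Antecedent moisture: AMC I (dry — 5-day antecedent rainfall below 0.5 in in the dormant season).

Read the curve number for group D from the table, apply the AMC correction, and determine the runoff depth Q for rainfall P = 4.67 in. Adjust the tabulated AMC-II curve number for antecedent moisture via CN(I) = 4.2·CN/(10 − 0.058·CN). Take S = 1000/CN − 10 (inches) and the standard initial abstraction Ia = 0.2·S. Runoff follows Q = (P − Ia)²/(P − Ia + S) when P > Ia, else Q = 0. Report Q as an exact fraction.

Q = 27538406809/16138262700 in ≈ 1.706 in

NRCS table: residential, 1-acre lots, soil group D → CN(II) = 84
Dry (AMC I): CN(I) = 4.2·84/(10 − 0.058·84) = (1764/5)/(641/125) = 44100/641 ≈ 68.799
Max retention: S = 1000/(44100/641) − 10 = 2000/441 in (≈ 4.535 in)
Initial abstraction Ia = S/5 = (2000/441)/5 = 400/441 ≈ 0.907 in
P − Ia = 4.670 − 0.907 = 165947/44100 ≈ 3.763 in (> 0, runoff occurs)
Runoff Q = (P−Ia)²/(P−Ia+S) = (3.763)²/(3.763+4.535) = 27538406809/16138262700 ≈ 1.706 in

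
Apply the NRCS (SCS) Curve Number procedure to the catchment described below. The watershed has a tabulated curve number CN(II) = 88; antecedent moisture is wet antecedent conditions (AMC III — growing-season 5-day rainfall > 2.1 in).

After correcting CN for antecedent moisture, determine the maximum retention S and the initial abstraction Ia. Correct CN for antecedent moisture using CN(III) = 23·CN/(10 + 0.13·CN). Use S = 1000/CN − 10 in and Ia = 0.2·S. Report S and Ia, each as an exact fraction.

S = 150/253 in ≈ 0.593 in; Ia = 30/253 in ≈ 0.119 in

Wet (AMC III): CN(III) = 23·88/(10 + 0.13·88) = 2024/(536/25) = 6325/67 ≈ 94.403
Max retention: S = 1000/(6325/67) − 10 = 150/253 in (≈ 0.593 in)
Ia = 0.2·(150/253) = 30/253 in ≈ 0.119 in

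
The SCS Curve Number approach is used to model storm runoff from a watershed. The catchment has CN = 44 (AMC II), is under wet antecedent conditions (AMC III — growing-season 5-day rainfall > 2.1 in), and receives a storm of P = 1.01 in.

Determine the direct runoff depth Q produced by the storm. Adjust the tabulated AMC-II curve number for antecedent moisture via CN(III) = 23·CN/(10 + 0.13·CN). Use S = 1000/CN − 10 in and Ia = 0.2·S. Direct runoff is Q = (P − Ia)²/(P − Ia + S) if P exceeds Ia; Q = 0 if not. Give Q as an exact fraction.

Q = 0 in ≈ 0.000 in

CN(III) from CN(II)=44: (23·44)/(10 + 0.13·44) = 25300/393 ≈ 64.377
Retention S: 1000/CN − 10 with CN=64.377 → S = 1400/253 ≈ 5.534 in
Ia = 0.2S: 0.2·5.534 = 1.107 in (exactly 280/253)
P = 1.010 ≤ Ia = 1.107 in: entire storm abstracted, Q = 0.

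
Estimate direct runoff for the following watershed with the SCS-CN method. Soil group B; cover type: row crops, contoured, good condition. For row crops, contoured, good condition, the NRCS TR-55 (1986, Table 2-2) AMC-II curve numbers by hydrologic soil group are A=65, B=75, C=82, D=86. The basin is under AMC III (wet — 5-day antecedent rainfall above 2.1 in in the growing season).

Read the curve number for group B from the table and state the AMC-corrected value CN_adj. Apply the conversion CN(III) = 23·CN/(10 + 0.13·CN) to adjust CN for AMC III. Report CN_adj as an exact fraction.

NRCS table: row crops, contoured, good condition, soil group B → CN(II) = 75
Wet (AMC III): CN(III) = 23·75/(10 + 0.13·75) = 1725/(79/4) = 6900/79 ≈ 87.342

CN_adj = 6900/79 ≈ 87.342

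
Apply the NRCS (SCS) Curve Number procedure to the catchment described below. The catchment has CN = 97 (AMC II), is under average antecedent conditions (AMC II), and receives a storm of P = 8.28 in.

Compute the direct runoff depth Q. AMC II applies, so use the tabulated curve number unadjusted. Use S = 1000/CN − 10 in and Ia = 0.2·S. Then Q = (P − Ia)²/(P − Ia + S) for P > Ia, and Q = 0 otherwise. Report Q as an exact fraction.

Q = 132388347/16715525 in ≈ 7.920 in

CN(II) = 97; AMC II needs no correction.
S = 1000/97 − 10 = 30/97 in ≈ 0.309 in
Ia = 0.2·(30/97) = 6/97 in ≈ 0.062 in
Since P=8.280 > Ia=0.062: effective rainfall P−Ia = 19929/2425 in
Q = (19929/2425)²/((19929/2425) + 30/97) = (397165041/5880625)/(20679/2425) = 132388347/16715525 in ≈ 7.920 in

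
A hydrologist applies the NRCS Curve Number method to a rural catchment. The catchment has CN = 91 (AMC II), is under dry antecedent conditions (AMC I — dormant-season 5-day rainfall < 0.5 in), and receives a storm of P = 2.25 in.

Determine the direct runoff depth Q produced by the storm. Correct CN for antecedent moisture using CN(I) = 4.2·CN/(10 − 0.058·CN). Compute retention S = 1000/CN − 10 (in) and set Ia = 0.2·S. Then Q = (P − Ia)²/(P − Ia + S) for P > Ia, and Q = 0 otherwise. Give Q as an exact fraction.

Adjust CN=91 to AMC I: 4.2·91/(10 − 0.058·91) → (1911/5) ÷ (2361/500) = 63700/787 ≈ 80.940
Max retention: S = 1000/(63700/787) − 10 = 1500/637 in (≈ 2.355 in)
Initial abstraction Ia = S/5 = (1500/637)/5 = 300/637 ≈ 0.471 in
Since P=2.250 > Ia=0.471: effective rainfall P−Ia = 4533/2548 in
Runoff Q = (P−Ia)²/(P−Ia+S) = (1.779)²/(1.779+2.355) = 6849363/8946028 ≈ 0.766 in

Q = 6849363/8946028 in ≈ 0.766 in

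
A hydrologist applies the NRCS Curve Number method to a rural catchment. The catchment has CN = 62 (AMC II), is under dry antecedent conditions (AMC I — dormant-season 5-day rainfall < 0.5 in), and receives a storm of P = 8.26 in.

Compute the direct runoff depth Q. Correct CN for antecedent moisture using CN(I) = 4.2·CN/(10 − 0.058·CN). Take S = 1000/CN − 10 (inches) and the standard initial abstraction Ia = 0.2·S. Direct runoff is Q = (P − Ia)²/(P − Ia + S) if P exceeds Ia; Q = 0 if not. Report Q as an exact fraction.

Q = 30228342769/21120490650 in ≈ 1.431 in

CN(I) from CN(II)=62: (4.2·62)/(10 − 0.058·62) = 65100/1601 ≈ 40.662
Max retention: S = 1000/(65100/1601) − 10 = 9500/651 in (≈ 14.593 in)
Ia = 0.2·(9500/651) = 1900/651 in ≈ 2.919 in
Since P=8.260 > Ia=2.919: effective rainfall P−Ia = 173863/32550 in
Runoff Q = (P−Ia)²/(P−Ia+S) = (5.341)²/(5.341+14.593) = 30228342769/21120490650 ≈ 1.431 in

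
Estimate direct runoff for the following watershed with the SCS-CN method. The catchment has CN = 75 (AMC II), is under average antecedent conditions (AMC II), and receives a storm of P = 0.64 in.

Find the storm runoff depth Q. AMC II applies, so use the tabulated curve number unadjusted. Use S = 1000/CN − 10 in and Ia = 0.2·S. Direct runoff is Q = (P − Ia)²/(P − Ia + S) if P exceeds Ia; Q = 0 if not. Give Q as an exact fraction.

Q = 0 in ≈ 0.000 in

AMC II — tabulated CN = 75 applies directly.
Retention S: 1000/CN − 10 with CN=75.000 → S = 10/3 ≈ 3.333 in
Ia = 0.2S: 0.2·3.333 = 0.667 in (exactly 2/3)
P = 0.640 ≤ Ia = 0.667 in: entire storm abstracted, Q = 0.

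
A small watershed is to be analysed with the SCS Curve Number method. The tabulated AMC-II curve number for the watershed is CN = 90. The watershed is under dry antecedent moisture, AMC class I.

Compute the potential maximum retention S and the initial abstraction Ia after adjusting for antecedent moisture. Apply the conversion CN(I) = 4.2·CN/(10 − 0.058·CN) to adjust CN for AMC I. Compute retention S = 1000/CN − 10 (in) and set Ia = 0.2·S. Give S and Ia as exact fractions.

S = 500/189 in ≈ 2.646 in; Ia = 100/189 in ≈ 0.529 in

Dry (AMC I): CN(I) = 4.2·90/(10 − 0.058·90) = 378/(239/50) = 18900/239 ≈ 79.079
Max retention: S = 1000/(18900/239) − 10 = 500/189 in (≈ 2.646 in)
Ia = 0.2S: 0.2·2.646 = 0.529 in (exactly 100/189)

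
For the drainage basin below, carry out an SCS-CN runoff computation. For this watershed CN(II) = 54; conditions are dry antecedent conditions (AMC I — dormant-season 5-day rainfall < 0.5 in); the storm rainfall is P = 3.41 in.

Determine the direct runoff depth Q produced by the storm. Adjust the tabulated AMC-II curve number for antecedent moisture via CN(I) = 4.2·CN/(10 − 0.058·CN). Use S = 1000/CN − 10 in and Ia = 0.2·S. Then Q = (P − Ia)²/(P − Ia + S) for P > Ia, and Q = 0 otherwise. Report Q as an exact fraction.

CN(I) from CN(II)=54: (4.2·54)/(10 − 0.058·54) = 56700/1717 ≈ 33.023
Max retention: S = 1000/(56700/1717) − 10 = 11500/567 in (≈ 20.282 in)
Ia = 0.2·(11500/567) = 2300/567 in ≈ 4.056 in
P = 3.410 ≤ Ia = 4.056 in: entire storm abstracted, Q = 0.

Q = 0 in ≈ 0.000 in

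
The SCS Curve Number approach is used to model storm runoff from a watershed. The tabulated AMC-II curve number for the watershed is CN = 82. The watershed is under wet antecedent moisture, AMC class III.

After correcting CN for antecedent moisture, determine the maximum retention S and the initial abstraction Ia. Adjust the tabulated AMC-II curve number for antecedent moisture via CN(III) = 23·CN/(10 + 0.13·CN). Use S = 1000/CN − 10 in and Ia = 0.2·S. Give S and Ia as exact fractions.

S = 900/943 in ≈ 0.954 in; Ia = 180/943 in ≈ 0.191 in

Adjust CN=82 to AMC III: 23·82/(10 + 0.13·82) → 1886 ÷ (1033/50) = 94300/1033 ≈ 91.288
S = 1000/(94300/1033) − 10 = 900/943 in ≈ 0.954 in
Ia = 0.2·(900/943) = 180/943 in ≈ 0.191 in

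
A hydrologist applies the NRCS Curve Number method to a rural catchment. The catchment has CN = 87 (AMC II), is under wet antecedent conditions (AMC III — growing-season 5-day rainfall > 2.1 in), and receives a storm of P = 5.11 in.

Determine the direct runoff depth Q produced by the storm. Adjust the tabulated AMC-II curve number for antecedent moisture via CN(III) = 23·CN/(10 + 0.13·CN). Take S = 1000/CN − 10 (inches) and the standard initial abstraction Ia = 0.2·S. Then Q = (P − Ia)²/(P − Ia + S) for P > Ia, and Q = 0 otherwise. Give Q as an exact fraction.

CN(III) from CN(II)=87: (23·87)/(10 + 0.13·87) = 200100/2131 ≈ 93.900
Retention S: 1000/CN − 10 with CN=93.900 → S = 1300/2001 ≈ 0.650 in
Ia = 0.2S: 0.2·0.650 = 0.130 in (exactly 260/2001)
Since P=5.110 > Ia=0.130: effective rainfall P−Ia = 996511/200100 in
Q = (996511/200100)²/((996511/200100) + 1300/2001) = (993034173121/40040010000)/(1126511/200100) = 993034173121/225414851100 in ≈ 4.405 in

Q = 993034173121/225414851100 in ≈ 4.405 in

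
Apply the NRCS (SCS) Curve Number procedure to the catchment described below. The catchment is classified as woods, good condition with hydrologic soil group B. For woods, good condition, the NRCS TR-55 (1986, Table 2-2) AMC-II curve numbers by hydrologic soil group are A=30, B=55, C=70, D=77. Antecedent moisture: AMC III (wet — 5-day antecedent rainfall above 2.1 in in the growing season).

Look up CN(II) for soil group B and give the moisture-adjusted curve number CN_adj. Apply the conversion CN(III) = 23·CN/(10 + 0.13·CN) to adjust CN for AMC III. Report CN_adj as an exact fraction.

NRCS table: woods, good condition, soil group B → CN(II) = 55
CN(III) from CN(II)=55: (23·55)/(10 + 0.13·55) = 25300/343 ≈ 73.761

CN_adj = 25300/343 ≈ 73.761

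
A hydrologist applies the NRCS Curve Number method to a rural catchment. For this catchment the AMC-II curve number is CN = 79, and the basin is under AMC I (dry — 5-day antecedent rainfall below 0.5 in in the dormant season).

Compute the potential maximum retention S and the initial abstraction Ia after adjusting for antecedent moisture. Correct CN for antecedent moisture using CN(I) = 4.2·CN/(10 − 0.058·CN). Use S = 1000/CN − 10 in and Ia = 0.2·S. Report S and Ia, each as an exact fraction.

Adjust CN=79 to AMC I: 4.2·79/(10 − 0.058·79) → (1659/5) ÷ (2709/500) = 7900/129 ≈ 61.240
S = 1000/(7900/129) − 10 = 500/79 in ≈ 6.329 in
Ia = 0.2·(500/79) = 100/79 in ≈ 1.266 in

S = 500/79 in ≈ 6.329 in; Ia = 100/79 in ≈ 1.266 in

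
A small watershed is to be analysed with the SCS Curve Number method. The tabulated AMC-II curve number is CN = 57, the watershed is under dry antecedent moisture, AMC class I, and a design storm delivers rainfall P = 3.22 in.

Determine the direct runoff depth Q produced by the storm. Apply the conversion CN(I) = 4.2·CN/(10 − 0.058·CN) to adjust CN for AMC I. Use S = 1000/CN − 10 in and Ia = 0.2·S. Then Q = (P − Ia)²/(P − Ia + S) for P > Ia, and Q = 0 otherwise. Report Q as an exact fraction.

Q = 0 in ≈ 0.000 in

Dry (AMC I): CN(I) = 4.2·57/(10 − 0.058·57) = (1197/5)/(3347/500) = 119700/3347 ≈ 35.763
Max retention: S = 1000/(119700/3347) − 10 = 21500/1197 in (≈ 17.962 in)
Initial abstraction Ia = S/5 = (21500/1197)/5 = 4300/1197 ≈ 3.592 in
P = 3.220 ≤ Ia = 3.592 in: entire storm abstracted, Q = 0.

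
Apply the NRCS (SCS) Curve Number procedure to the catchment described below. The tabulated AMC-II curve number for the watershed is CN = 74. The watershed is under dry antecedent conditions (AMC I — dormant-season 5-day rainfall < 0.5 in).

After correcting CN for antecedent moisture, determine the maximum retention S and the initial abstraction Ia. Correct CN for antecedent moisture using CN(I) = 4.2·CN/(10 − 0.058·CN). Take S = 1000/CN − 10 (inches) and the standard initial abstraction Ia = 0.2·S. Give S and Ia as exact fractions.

S = 6500/777 in ≈ 8.366 in; Ia = 1300/777 in ≈ 1.673 in

Dry (AMC I): CN(I) = 4.2·74/(10 − 0.058·74) = (1554/5)/(1427/250) = 77700/1427 ≈ 54.450
Retention S: 1000/CN − 10 with CN=54.450 → S = 6500/777 ≈ 8.366 in
Ia = 0.2S: 0.2·8.366 = 1.673 in (exactly 1300/777)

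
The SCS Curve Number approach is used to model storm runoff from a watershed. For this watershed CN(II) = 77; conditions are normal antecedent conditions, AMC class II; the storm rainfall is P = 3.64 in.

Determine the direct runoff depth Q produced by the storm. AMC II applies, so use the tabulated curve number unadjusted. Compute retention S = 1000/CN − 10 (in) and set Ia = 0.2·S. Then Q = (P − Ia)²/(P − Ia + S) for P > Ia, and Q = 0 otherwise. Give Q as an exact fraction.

Average conditions: CN = 77 (no AMC adjustment).
Max retention: S = 1000/77 − 10 = 230/77 in (≈ 2.987 in)
Ia = 0.2·(230/77) = 46/77 in ≈ 0.597 in
P − Ia = 3.640 − 0.597 = 5857/1925 ≈ 3.043 in (> 0, runoff occurs)
Q: (5857/1925)² ÷ (11607/1925) = 34304449/22343475 in (≈ 1.535 in)

Q = 34304449/22343475 in ≈ 1.535 in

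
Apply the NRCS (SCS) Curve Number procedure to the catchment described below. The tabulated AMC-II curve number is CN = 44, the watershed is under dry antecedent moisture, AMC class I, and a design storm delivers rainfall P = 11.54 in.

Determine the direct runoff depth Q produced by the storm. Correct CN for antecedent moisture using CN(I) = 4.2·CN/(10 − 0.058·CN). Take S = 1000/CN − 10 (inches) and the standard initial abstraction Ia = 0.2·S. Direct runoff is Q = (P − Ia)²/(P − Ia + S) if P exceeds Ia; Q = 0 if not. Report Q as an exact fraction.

Dry (AMC I): CN(I) = 4.2·44/(10 − 0.058·44) = (924/5)/(931/125) = 3300/133 ≈ 24.812
Max retention: S = 1000/(3300/133) − 10 = 1000/33 in (≈ 30.303 in)
Initial abstraction Ia = S/5 = (1000/33)/5 = 200/33 ≈ 6.061 in
P − Ia = 11.540 − 6.061 = 9041/1650 ≈ 5.479 in (> 0, runoff occurs)
Q = (9041/1650)²/((9041/1650) + 1000/33) = (81739681/2722500)/(59041/1650) = 81739681/97417650 in ≈ 0.839 in

Q = 81739681/97417650 in ≈ 0.839 in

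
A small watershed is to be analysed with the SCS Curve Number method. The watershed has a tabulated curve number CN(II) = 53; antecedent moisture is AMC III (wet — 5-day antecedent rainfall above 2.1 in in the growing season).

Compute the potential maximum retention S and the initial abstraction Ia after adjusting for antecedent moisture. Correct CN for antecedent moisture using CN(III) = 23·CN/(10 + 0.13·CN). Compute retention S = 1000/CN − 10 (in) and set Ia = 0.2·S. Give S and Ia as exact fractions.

Wet (AMC III): CN(III) = 23·53/(10 + 0.13·53) = 1219/(1689/100) = 121900/1689 ≈ 72.173
S = 1000/(121900/1689) − 10 = 4700/1219 in ≈ 3.856 in
Ia = 0.2S: 0.2·3.856 = 0.771 in (exactly 940/1219)

S = 4700/1219 in ≈ 3.856 in; Ia = 940/1219 in ≈ 0.771 in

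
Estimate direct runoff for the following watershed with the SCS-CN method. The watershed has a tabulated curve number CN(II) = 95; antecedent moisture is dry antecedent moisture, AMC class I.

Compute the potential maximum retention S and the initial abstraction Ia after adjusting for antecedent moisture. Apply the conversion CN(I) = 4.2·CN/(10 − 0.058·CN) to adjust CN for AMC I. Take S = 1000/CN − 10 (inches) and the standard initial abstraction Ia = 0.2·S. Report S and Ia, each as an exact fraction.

Dry (AMC I): CN(I) = 4.2·95/(10 − 0.058·95) = 399/(449/100) = 39900/449 ≈ 88.864
S = 1000/(39900/449) − 10 = 500/399 in ≈ 1.253 in
Ia = 0.2·(500/399) = 100/399 in ≈ 0.251 in

S = 500/399 in ≈ 1.253 in; Ia = 100/399 in ≈ 0.251 in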